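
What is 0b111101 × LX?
Convert 0b111101 (binary) → 32 + 16 + 8 + 4 + 1 = 61 (decimal)
Convert LX (Roman numeral) → 50 + 10 = 60 (decimal)
Compute 61 × 60 = 3660
3660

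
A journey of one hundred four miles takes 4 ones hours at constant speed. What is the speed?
Convert one hundred four (English words) → 1×100 + 4 = 104 (decimal)
Convert 4 ones (place-value notation) → 4 (decimal)
Compute 104 ÷ 4 = 26
26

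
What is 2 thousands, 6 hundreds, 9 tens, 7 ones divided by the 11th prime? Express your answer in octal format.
Convert 2 thousands, 6 hundreds, 9 tens, 7 ones (place-value notation) → 2×1000 + 6×100 + 9×10 + 7 = 2697 (decimal)
Convert the 11th prime (prime index) → 31 (decimal)
Compute 2697 ÷ 31 = 87
Convert 87 (decimal) → 87 = 1×64 + 2×8 + 7 → 0o127 (octal)
0o127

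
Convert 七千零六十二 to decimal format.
Convert 七千零六十二 (Chinese numeral) → 7×1000 + 6×10 + 2 = 7062 (decimal)
7062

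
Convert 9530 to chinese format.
Convert 9530 (decimal) → 9530 = 9×1000 + 5×100 + 3×10 → 九千五百三十 (Chinese numeral)
九千五百三十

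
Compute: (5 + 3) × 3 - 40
Parentheses first: 5 + 3 = 8
Multiply: 8 × 3 = 24
Subtract: 24 - 40 = -16
-16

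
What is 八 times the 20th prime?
Convert 八 (Chinese numeral) → 8 (decimal)
Convert the 20th prime (prime index) → 71 (decimal)
Compute 8 × 71 = 568
568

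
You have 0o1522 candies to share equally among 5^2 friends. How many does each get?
Convert 0o1522 (octal) → 1×512 + 5×64 + 2×8 + 2 = 850 (decimal)
Convert 5^2 (power) → 25 (decimal)
Compute 850 ÷ 25 = 34
34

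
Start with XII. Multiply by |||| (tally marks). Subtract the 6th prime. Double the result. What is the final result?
Convert XII (Roman numeral) → 10 + 1 + 1 = 12 (decimal)
Start: 12
Convert |||| (tally marks) → 4 (decimal)
12 × 4 = 48
Convert the 6th prime (prime index) → 13 (decimal)
48 - 13 = 35
35 × 2 = 70
70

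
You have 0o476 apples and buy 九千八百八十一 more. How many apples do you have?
Convert 0o476 (octal) → 4×64 + 7×8 + 6 = 318 (decimal)
Convert 九千八百八十一 (Chinese numeral) → 9×1000 + 8×100 + 8×10 + 1 = 9881 (decimal)
Compute 318 + 9881 = 10199
10199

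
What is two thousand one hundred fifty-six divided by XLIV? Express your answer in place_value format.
Convert two thousand one hundred fifty-six (English words) → 2×1000 + 1×100 + 56 = 2156 (decimal)
Convert XLIV (Roman numeral) → 40 + 4 = 44 (decimal)
Compute 2156 ÷ 44 = 49
Convert 49 (decimal) → 49 = 4×10 + 9 → 4 tens, 9 ones (place-value notation)
4 tens, 9 ones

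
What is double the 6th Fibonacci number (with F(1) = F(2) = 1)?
The 6th Fibonacci number (with F(1) = F(2) = 1): 1, 1, 2, 3, 5, 8 → 8
Compute 8 × 2 = 16
16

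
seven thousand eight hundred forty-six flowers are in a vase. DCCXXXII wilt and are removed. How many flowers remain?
Convert seven thousand eight hundred forty-six (English words) → 7×1000 + 8×100 + 46 = 7846 (decimal)
Convert DCCXXXII (Roman numeral) → 500 + 100 + 100 + 10 + 10 + 10 + 1 + 1 = 732 (decimal)
Compute 7846 - 732 = 7114
7114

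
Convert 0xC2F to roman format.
Convert 0xC2F (hexadecimal) → 12×256 + 2×16 + 15 = 3119 (decimal)
Convert 3119 (decimal) → 3119 = 1000 + 1000 + 1000 + 100 + 10 + 9 → MMMCXIX (Roman numeral)
MMMCXIX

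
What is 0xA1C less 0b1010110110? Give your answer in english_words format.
Convert 0xA1C (hexadecimal) → 10×256 + 1×16 + 12 = 2588 (decimal)
Convert 0b1010110110 (binary) → 512 + 128 + 32 + 16 + 4 + 2 = 694 (decimal)
Compute 2588 - 694 = 1894
Convert 1894 (decimal) → 1894 = 1×1000 + 8×100 + 94 → one thousand eight hundred ninety-four (English words)
one thousand eight hundred ninety-four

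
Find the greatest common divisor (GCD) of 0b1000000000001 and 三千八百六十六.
Convert 0b1000000000001 (binary) → 4096 + 1 = 4097 (decimal)
Convert 三千八百六十六 (Chinese numeral) → 3×1000 + 8×100 + 6×10 + 6 = 3866 (decimal)
Compute gcd(4097, 3866) = 1
1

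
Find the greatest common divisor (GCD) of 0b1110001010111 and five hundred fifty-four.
Convert 0b1110001010111 (binary) → 4096 + 2048 + 1024 + 64 + 16 + 4 + 2 + 1 = 7255 (decimal)
Convert five hundred fifty-four (English words) → 5×100 + 54 = 554 (decimal)
Compute gcd(7255, 554) = 1
1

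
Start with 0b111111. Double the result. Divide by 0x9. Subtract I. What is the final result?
Convert 0b111111 (binary) → 32 + 16 + 8 + 4 + 2 + 1 = 63 (decimal)
Start: 63
63 × 2 = 126
Convert 0x9 (hexadecimal) → 9 (decimal)
126 ÷ 9 = 14
Convert I (Roman numeral) → 1 (decimal)
14 - 1 = 13
13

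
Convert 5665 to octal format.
Convert 5665 (decimal) → 5665 = 1×4096 + 3×512 + 4×8 + 1 → 0o13041 (octal)
0o13041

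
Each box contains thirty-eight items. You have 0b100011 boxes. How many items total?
Convert thirty-eight (English words) → 38 (decimal)
Convert 0b100011 (binary) → 32 + 2 + 1 = 35 (decimal)
Compute 38 × 35 = 1330
1330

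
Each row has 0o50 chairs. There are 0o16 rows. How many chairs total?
Convert 0o50 (octal) → 5×8 = 40 (decimal)
Convert 0o16 (octal) → 1×8 + 6 = 14 (decimal)
Compute 40 × 14 = 560
560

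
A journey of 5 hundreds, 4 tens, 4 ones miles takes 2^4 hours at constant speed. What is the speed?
Convert 5 hundreds, 4 tens, 4 ones (place-value notation) → 5×100 + 4×10 + 4 = 544 (decimal)
Convert 2^4 (power) → 16 (decimal)
Compute 544 ÷ 16 = 34
34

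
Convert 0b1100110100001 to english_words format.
Convert 0b1100110100001 (binary) → 4096 + 2048 + 256 + 128 + 32 + 1 = 6561 (decimal)
Convert 6561 (decimal) → 6561 = 6×1000 + 5×100 + 61 → six thousand five hundred sixty-one (English words)
six thousand five hundred sixty-one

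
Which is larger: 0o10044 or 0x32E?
Convert 0o10044 (octal) → 1×4096 + 4×8 + 4 = 4132 (decimal)
Convert 0x32E (hexadecimal) → 3×256 + 2×16 + 14 = 814 (decimal)
Compare 4132 vs 814: larger = 4132
4132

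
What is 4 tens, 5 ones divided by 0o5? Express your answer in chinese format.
Convert 4 tens, 5 ones (place-value notation) → 4×10 + 5 = 45 (decimal)
Convert 0o5 (octal) → 5 (decimal)
Compute 45 ÷ 5 = 9
Convert 9 (decimal) → 九 (Chinese numeral)
九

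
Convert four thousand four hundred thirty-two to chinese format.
Convert four thousand four hundred thirty-two (English words) → 4×1000 + 4×100 + 32 = 4432 (decimal)
Convert 4432 (decimal) → 4432 = 4×1000 + 4×100 + 3×10 + 2 → 四千四百三十二 (Chinese numeral)
四千四百三十二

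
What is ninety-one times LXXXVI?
Convert ninety-one (English words) → 91 (decimal)
Convert LXXXVI (Roman numeral) → 50 + 10 + 10 + 10 + 5 + 1 = 86 (decimal)
Compute 91 × 86 = 7826
7826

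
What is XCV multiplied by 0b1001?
Convert XCV (Roman numeral) → 90 + 5 = 95 (decimal)
Convert 0b1001 (binary) → 8 + 1 = 9 (decimal)
Compute 95 × 9 = 855
855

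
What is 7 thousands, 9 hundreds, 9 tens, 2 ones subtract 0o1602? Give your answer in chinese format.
Convert 7 thousands, 9 hundreds, 9 tens, 2 ones (place-value notation) → 7×1000 + 9×100 + 9×10 + 2 = 7992 (decimal)
Convert 0o1602 (octal) → 1×512 + 6×64 + 2 = 898 (decimal)
Compute 7992 - 898 = 7094
Convert 7094 (decimal) → 7094 = 7×1000 + 9×10 + 4 → 七千零九十四 (Chinese numeral)
七千零九十四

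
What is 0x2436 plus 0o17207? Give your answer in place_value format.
Convert 0x2436 (hexadecimal) → 2×4096 + 4×256 + 3×16 + 6 = 9270 (decimal)
Convert 0o17207 (octal) → 1×4096 + 7×512 + 2×64 + 7 = 7815 (decimal)
Compute 9270 + 7815 = 17085
Convert 17085 (decimal) → 17085 = 17×1000 + 8×10 + 5 → 17 thousands, 8 tens, 5 ones (place-value notation)
17 thousands, 8 tens, 5 ones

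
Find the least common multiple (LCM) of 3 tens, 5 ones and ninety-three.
Convert 3 tens, 5 ones (place-value notation) → 3×10 + 5 = 35 (decimal)
Convert ninety-three (English words) → 93 (decimal)
Compute lcm(35, 93) = 3255
3255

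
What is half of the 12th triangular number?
The 12th triangular number = 12×13/2 = 78
Compute 78 ÷ 2 = 39
39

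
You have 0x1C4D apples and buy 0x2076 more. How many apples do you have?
Convert 0x1C4D (hexadecimal) → 1×4096 + 12×256 + 4×16 + 13 = 7245 (decimal)
Convert 0x2076 (hexadecimal) → 2×4096 + 7×16 + 6 = 8310 (decimal)
Compute 7245 + 8310 = 15555
15555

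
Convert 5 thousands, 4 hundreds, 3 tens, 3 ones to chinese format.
Convert 5 thousands, 4 hundreds, 3 tens, 3 ones (place-value notation) → 5×1000 + 4×100 + 3×10 + 3 = 5433 (decimal)
Convert 5433 (decimal) → 5433 = 5×1000 + 4×100 + 3×10 + 3 → 五千四百三十三 (Chinese numeral)
五千四百三十三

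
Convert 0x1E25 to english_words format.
Convert 0x1E25 (hexadecimal) → 1×4096 + 14×256 + 2×16 + 5 = 7717 (decimal)
Convert 7717 (decimal) → 7717 = 7×1000 + 7×100 + 17 → seven thousand seven hundred seventeen (English words)
seven thousand seven hundred seventeen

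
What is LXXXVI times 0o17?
Convert LXXXVI (Roman numeral) → 50 + 10 + 10 + 10 + 5 + 1 = 86 (decimal)
Convert 0o17 (octal) → 1×8 + 7 = 15 (decimal)
Compute 86 × 15 = 1290
1290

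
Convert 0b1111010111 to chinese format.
Convert 0b1111010111 (binary) → 512 + 256 + 128 + 64 + 16 + 4 + 2 + 1 = 983 (decimal)
Convert 983 (decimal) → 983 = 9×100 + 8×10 + 3 → 九百八十三 (Chinese numeral)
九百八十三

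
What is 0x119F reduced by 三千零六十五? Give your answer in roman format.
Convert 0x119F (hexadecimal) → 1×4096 + 1×256 + 9×16 + 15 = 4511 (decimal)
Convert 三千零六十五 (Chinese numeral) → 3×1000 + 6×10 + 5 = 3065 (decimal)
Compute 4511 - 3065 = 1446
Convert 1446 (decimal) → 1446 = 1000 + 400 + 40 + 5 + 1 → MCDXLVI (Roman numeral)
MCDXLVI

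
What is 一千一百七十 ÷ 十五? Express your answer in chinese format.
Convert 一千一百七十 (Chinese numeral) → 1×1000 + 1×100 + 7×10 = 1170 (decimal)
Convert 十五 (Chinese numeral) → 1×10 + 5 = 15 (decimal)
Compute 1170 ÷ 15 = 78
Convert 78 (decimal) → 78 = 7×10 + 8 → 七十八 (Chinese numeral)
七十八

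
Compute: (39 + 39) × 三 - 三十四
Convert 三 (Chinese numeral) → 3 (decimal)
Convert 三十四 (Chinese numeral) → 3×10 + 4 = 34 (decimal)
Expression in decimal: (39 + 39) × 3 - 34
Parentheses first: 39 + 39 = 78
Multiply: 78 × 3 = 234
Subtract: 234 - 34 = 200
200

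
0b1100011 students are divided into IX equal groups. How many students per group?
Convert 0b1100011 (binary) → 64 + 32 + 2 + 1 = 99 (decimal)
Convert IX (Roman numeral) → 9 (decimal)
Compute 99 ÷ 9 = 11
11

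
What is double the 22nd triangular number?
The 22nd triangular number = 22×23/2 = 253
Compute 253 × 2 = 506
506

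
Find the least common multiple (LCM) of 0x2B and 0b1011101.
Convert 0x2B (hexadecimal) → 2×16 + 11 = 43 (decimal)
Convert 0b1011101 (binary) → 64 + 16 + 8 + 4 + 1 = 93 (decimal)
Compute lcm(43, 93) = 3999
3999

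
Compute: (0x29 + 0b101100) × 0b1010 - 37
Convert 0x29 (hexadecimal) → 2×16 + 9 = 41 (decimal)
Convert 0b101100 (binary) → 32 + 8 + 4 = 44 (decimal)
Convert 0b1010 (binary) → 8 + 2 = 10 (decimal)
Expression in decimal: (41 + 44) × 10 - 37
Parentheses first: 41 + 44 = 85
Multiply: 85 × 10 = 850
Subtract: 850 - 37 = 813
813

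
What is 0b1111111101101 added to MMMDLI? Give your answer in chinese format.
Convert 0b1111111101101 (binary) → 4096 + 2048 + 1024 + 512 + 256 + 128 + 64 + 32 + 8 + 4 + 1 = 8173 (decimal)
Convert MMMDLI (Roman numeral) → 1000 + 1000 + 1000 + 500 + 50 + 1 = 3551 (decimal)
Compute 8173 + 3551 = 11724
Convert 11724 (decimal) → 11724 = 1×10000 + 1×1000 + 7×100 + 2×10 + 4 → 一万一千七百二十四 (Chinese numeral)
一万一千七百二十四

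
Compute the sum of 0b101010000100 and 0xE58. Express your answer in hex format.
Convert 0b101010000100 (binary) → 2048 + 512 + 128 + 4 = 2692 (decimal)
Convert 0xE58 (hexadecimal) → 14×256 + 5×16 + 8 = 3672 (decimal)
Compute 2692 + 3672 = 6364
Convert 6364 (decimal) → 6364 = 1×4096 + 8×256 + 13×16 + 12 → 0x18DC (hexadecimal)
0x18DC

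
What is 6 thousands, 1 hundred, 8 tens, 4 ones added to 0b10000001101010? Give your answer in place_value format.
Convert 6 thousands, 1 hundred, 8 tens, 4 ones (place-value notation) → 6×1000 + 1×100 + 8×10 + 4 = 6184 (decimal)
Convert 0b10000001101010 (binary) → 8192 + 64 + 32 + 8 + 2 = 8298 (decimal)
Compute 6184 + 8298 = 14482
Convert 14482 (decimal) → 14482 = 14×1000 + 4×100 + 8×10 + 2 → 14 thousands, 4 hundreds, 8 tens, 2 ones (place-value notation)
14 thousands, 4 hundreds, 8 tens, 2 ones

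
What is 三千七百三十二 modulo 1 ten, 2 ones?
Convert 三千七百三十二 (Chinese numeral) → 3×1000 + 7×100 + 3×10 + 2 = 3732 (decimal)
Convert 1 ten, 2 ones (place-value notation) → 1×10 + 2 = 12 (decimal)
Compute 3732 mod 12 = 0
0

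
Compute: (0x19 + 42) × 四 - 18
Convert 0x19 (hexadecimal) → 1×16 + 9 = 25 (decimal)
Convert 四 (Chinese numeral) → 4 (decimal)
Expression in decimal: (25 + 42) × 4 - 18
Parentheses first: 25 + 42 = 67
Multiply: 67 × 4 = 268
Subtract: 268 - 18 = 250
250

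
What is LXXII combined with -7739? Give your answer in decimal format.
Convert LXXII (Roman numeral) → 50 + 10 + 10 + 1 + 1 = 72 (decimal)
Compute 72 + -7739 = -7667
-7667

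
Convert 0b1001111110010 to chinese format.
Convert 0b1001111110010 (binary) → 4096 + 512 + 256 + 128 + 64 + 32 + 16 + 2 = 5106 (decimal)
Convert 5106 (decimal) → 5106 = 5×1000 + 1×100 + 6 → 五千一百零六 (Chinese numeral)
五千一百零六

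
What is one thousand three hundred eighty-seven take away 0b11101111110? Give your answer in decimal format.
Convert one thousand three hundred eighty-seven (English words) → 1×1000 + 3×100 + 87 = 1387 (decimal)
Convert 0b11101111110 (binary) → 1024 + 512 + 256 + 64 + 32 + 16 + 8 + 4 + 2 = 1918 (decimal)
Compute 1387 - 1918 = -531
-531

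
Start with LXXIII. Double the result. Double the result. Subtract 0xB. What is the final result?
Convert LXXIII (Roman numeral) → 50 + 10 + 10 + 1 + 1 + 1 = 73 (decimal)
Start: 73
73 × 2 = 146
146 × 2 = 292
Convert 0xB (hexadecimal) → 11 (decimal)
292 - 11 = 281
281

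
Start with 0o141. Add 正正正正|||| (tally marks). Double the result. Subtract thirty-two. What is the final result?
Convert 0o141 (octal) → 1×64 + 4×8 + 1 = 97 (decimal)
Start: 97
Convert 正正正正|||| (tally marks) → 5 + 5 + 5 + 5 + 4 = 24 (decimal)
97 + 24 = 121
121 × 2 = 242
Convert thirty-two (English words) → 32 (decimal)
242 - 32 = 210
210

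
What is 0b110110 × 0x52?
Convert 0b110110 (binary) → 32 + 16 + 4 + 2 = 54 (decimal)
Convert 0x52 (hexadecimal) → 5×16 + 2 = 82 (decimal)
Compute 54 × 82 = 4428
4428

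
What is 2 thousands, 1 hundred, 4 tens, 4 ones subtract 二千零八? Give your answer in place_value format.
Convert 2 thousands, 1 hundred, 4 tens, 4 ones (place-value notation) → 2×1000 + 1×100 + 4×10 + 4 = 2144 (decimal)
Convert 二千零八 (Chinese numeral) → 2×1000 + 8 = 2008 (decimal)
Compute 2144 - 2008 = 136
Convert 136 (decimal) → 136 = 1×100 + 3×10 + 6 → 1 hundred, 3 tens, 6 ones (place-value notation)
1 hundred, 3 tens, 6 ones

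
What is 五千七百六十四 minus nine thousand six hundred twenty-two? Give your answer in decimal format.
Convert 五千七百六十四 (Chinese numeral) → 5×1000 + 7×100 + 6×10 + 4 = 5764 (decimal)
Convert nine thousand six hundred twenty-two (English words) → 9×1000 + 6×100 + 22 = 9622 (decimal)
Compute 5764 - 9622 = -3858
-3858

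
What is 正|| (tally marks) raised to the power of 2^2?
Convert 正|| (tally marks) → 5 + 2 = 7 (decimal)
Convert 2^2 (power) → 4 (decimal)
Compute 7 ^ 4 = 2401
2401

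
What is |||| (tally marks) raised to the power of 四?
Convert |||| (tally marks) → 4 (decimal)
Convert 四 (Chinese numeral) → 4 (decimal)
Compute 4 ^ 4 = 256
256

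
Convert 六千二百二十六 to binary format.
Convert 六千二百二十六 (Chinese numeral) → 6×1000 + 2×100 + 2×10 + 6 = 6226 (decimal)
Convert 6226 (decimal) → 6226 = 4096 + 2048 + 64 + 16 + 2 → 0b1100001010010 (binary)
0b1100001010010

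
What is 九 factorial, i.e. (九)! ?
Convert 九 (Chinese numeral) → 9 (decimal)
Compute 9! = 362880
362880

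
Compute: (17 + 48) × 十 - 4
Convert 十 (Chinese numeral) → 1×10 = 10 (decimal)
Expression in decimal: (17 + 48) × 10 - 4
Parentheses first: 17 + 48 = 65
Multiply: 65 × 10 = 650
Subtract: 650 - 4 = 646
646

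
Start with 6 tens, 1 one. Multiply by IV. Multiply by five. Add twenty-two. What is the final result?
Convert 6 tens, 1 one (place-value notation) → 6×10 + 1 = 61 (decimal)
Start: 61
Convert IV (Roman numeral) → 4 (decimal)
61 × 4 = 244
Convert five (English words) → 5 (decimal)
244 × 5 = 1220
Convert twenty-two (English words) → 22 (decimal)
1220 + 22 = 1242
1242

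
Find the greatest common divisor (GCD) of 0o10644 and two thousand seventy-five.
Convert 0o10644 (octal) → 1×4096 + 6×64 + 4×8 + 4 = 4516 (decimal)
Convert two thousand seventy-five (English words) → 2×1000 + 75 = 2075 (decimal)
Compute gcd(4516, 2075) = 1
1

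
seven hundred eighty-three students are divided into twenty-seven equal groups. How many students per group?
Convert seven hundred eighty-three (English words) → 7×100 + 83 = 783 (decimal)
Convert twenty-seven (English words) → 27 (decimal)
Compute 783 ÷ 27 = 29
29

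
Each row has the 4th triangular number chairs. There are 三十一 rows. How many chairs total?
Convert the 4th triangular number (triangular index) → 4×5/2 = 10 (decimal)
Convert 三十一 (Chinese numeral) → 3×10 + 1 = 31 (decimal)
Compute 10 × 31 = 310
310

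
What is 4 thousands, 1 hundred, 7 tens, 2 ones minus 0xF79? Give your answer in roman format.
Convert 4 thousands, 1 hundred, 7 tens, 2 ones (place-value notation) → 4×1000 + 1×100 + 7×10 + 2 = 4172 (decimal)
Convert 0xF79 (hexadecimal) → 15×256 + 7×16 + 9 = 3961 (decimal)
Compute 4172 - 3961 = 211
Convert 211 (decimal) → 211 = 100 + 100 + 10 + 1 → CCXI (Roman numeral)
CCXI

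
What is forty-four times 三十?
Convert forty-four (English words) → 44 (decimal)
Convert 三十 (Chinese numeral) → 3×10 = 30 (decimal)
Compute 44 × 30 = 1320
1320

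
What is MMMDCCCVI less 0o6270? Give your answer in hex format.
Convert MMMDCCCVI (Roman numeral) → 1000 + 1000 + 1000 + 500 + 100 + 100 + 100 + 5 + 1 = 3806 (decimal)
Convert 0o6270 (octal) → 6×512 + 2×64 + 7×8 = 3256 (decimal)
Compute 3806 - 3256 = 550
Convert 550 (decimal) → 550 = 2×256 + 2×16 + 6 → 0x226 (hexadecimal)
0x226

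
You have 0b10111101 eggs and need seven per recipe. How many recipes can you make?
Convert 0b10111101 (binary) → 128 + 32 + 16 + 8 + 4 + 1 = 189 (decimal)
Convert seven (English words) → 7 (decimal)
Compute 189 ÷ 7 = 27
27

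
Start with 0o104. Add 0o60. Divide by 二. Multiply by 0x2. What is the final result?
Convert 0o104 (octal) → 1×64 + 4 = 68 (decimal)
Start: 68
Convert 0o60 (octal) → 6×8 = 48 (decimal)
68 + 48 = 116
Convert 二 (Chinese numeral) → 2 (decimal)
116 ÷ 2 = 58
Convert 0x2 (hexadecimal) → 2 (decimal)
58 × 2 = 116
116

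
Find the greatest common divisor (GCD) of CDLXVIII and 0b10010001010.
Convert CDLXVIII (Roman numeral) → 400 + 50 + 10 + 5 + 1 + 1 + 1 = 468 (decimal)
Convert 0b10010001010 (binary) → 1024 + 128 + 8 + 2 = 1162 (decimal)
Compute gcd(468, 1162) = 2
2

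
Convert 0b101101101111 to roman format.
Convert 0b101101101111 (binary) → 2048 + 512 + 256 + 64 + 32 + 8 + 4 + 2 + 1 = 2927 (decimal)
Convert 2927 (decimal) → 2927 = 1000 + 1000 + 900 + 10 + 10 + 5 + 1 + 1 → MMCMXXVII (Roman numeral)
MMCMXXVII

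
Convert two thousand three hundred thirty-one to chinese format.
Convert two thousand three hundred thirty-one (English words) → 2×1000 + 3×100 + 31 = 2331 (decimal)
Convert 2331 (decimal) → 2331 = 2×1000 + 3×100 + 3×10 + 1 → 二千三百三十一 (Chinese numeral)
二千三百三十一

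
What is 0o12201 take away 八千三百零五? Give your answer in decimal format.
Convert 0o12201 (octal) → 1×4096 + 2×512 + 2×64 + 1 = 5249 (decimal)
Convert 八千三百零五 (Chinese numeral) → 8×1000 + 3×100 + 5 = 8305 (decimal)
Compute 5249 - 8305 = -3056
-3056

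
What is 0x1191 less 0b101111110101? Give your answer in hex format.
Convert 0x1191 (hexadecimal) → 1×4096 + 1×256 + 9×16 + 1 = 4497 (decimal)
Convert 0b101111110101 (binary) → 2048 + 512 + 256 + 128 + 64 + 32 + 16 + 4 + 1 = 3061 (decimal)
Compute 4497 - 3061 = 1436
Convert 1436 (decimal) → 1436 = 5×256 + 9×16 + 12 → 0x59C (hexadecimal)
0x59C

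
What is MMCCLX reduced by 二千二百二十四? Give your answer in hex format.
Convert MMCCLX (Roman numeral) → 1000 + 1000 + 100 + 100 + 50 + 10 = 2260 (decimal)
Convert 二千二百二十四 (Chinese numeral) → 2×1000 + 2×100 + 2×10 + 4 = 2224 (decimal)
Compute 2260 - 2224 = 36
Convert 36 (decimal) → 36 = 2×16 + 4 → 0x24 (hexadecimal)
0x24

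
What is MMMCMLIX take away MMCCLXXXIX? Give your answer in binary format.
Convert MMMCMLIX (Roman numeral) → 1000 + 1000 + 1000 + 900 + 50 + 9 = 3959 (decimal)
Convert MMCCLXXXIX (Roman numeral) → 1000 + 1000 + 100 + 100 + 50 + 10 + 10 + 10 + 9 = 2289 (decimal)
Compute 3959 - 2289 = 1670
Convert 1670 (decimal) → 1670 = 1024 + 512 + 128 + 4 + 2 → 0b11010000110 (binary)
0b11010000110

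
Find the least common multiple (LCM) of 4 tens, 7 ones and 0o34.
Convert 4 tens, 7 ones (place-value notation) → 4×10 + 7 = 47 (decimal)
Convert 0o34 (octal) → 3×8 + 4 = 28 (decimal)
Compute lcm(47, 28) = 1316
1316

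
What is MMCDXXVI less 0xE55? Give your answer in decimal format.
Convert MMCDXXVI (Roman numeral) → 1000 + 1000 + 400 + 10 + 10 + 5 + 1 = 2426 (decimal)
Convert 0xE55 (hexadecimal) → 14×256 + 5×16 + 5 = 3669 (decimal)
Compute 2426 - 3669 = -1243
-1243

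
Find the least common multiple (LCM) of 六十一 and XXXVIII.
Convert 六十一 (Chinese numeral) → 6×10 + 1 = 61 (decimal)
Convert XXXVIII (Roman numeral) → 10 + 10 + 10 + 5 + 1 + 1 + 1 = 38 (decimal)
Compute lcm(61, 38) = 2318
2318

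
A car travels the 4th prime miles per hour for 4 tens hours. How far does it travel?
Convert the 4th prime (prime index) → 7 (decimal)
Convert 4 tens (place-value notation) → 4×10 = 40 (decimal)
Compute 7 × 40 = 280
280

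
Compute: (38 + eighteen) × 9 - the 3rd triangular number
Convert eighteen (English words) → 18 (decimal)
Convert the 3rd triangular number (triangular index) → 3×4/2 = 6 (decimal)
Expression in decimal: (38 + 18) × 9 - 6
Parentheses first: 38 + 18 = 56
Multiply: 56 × 9 = 504
Subtract: 504 - 6 = 498
498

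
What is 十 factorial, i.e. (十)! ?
Convert 十 (Chinese numeral) → 1×10 = 10 (decimal)
Compute 10! = 3628800
3628800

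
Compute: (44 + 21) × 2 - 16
Parentheses first: 44 + 21 = 65
Multiply: 65 × 2 = 130
Subtract: 130 - 16 = 114
114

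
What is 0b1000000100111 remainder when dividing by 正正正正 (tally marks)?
Convert 0b1000000100111 (binary) → 4096 + 32 + 4 + 2 + 1 = 4135 (decimal)
Convert 正正正正 (tally marks) → 5 + 5 + 5 + 5 = 20 (decimal)
Compute 4135 mod 20 = 15
15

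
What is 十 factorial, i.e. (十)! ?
Convert 十 (Chinese numeral) → 1×10 = 10 (decimal)
Compute 10! = 3628800
3628800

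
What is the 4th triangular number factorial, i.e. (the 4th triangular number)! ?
Convert the 4th triangular number (triangular index) → 4×5/2 = 10 (decimal)
Compute 10! = 3628800
3628800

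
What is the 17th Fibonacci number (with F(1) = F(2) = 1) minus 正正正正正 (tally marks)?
The 17th Fibonacci number (with F(1) = F(2) = 1) = 1597
Convert 正正正正正 (tally marks) → 5 + 5 + 5 + 5 + 5 = 25 (decimal)
Compute 1597 - 25 = 1572
1572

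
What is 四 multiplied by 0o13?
Convert 四 (Chinese numeral) → 4 (decimal)
Convert 0o13 (octal) → 1×8 + 3 = 11 (decimal)
Compute 4 × 11 = 44
44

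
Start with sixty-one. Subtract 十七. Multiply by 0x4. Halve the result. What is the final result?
Convert sixty-one (English words) → 61 (decimal)
Start: 61
Convert 十七 (Chinese numeral) → 1×10 + 7 = 17 (decimal)
61 - 17 = 44
Convert 0x4 (hexadecimal) → 4 (decimal)
44 × 4 = 176
176 ÷ 2 = 88
88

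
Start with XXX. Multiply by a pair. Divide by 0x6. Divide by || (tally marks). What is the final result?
Convert XXX (Roman numeral) → 10 + 10 + 10 = 30 (decimal)
Start: 30
Convert a pair (colloquial) → 2 (decimal)
30 × 2 = 60
Convert 0x6 (hexadecimal) → 6 (decimal)
60 ÷ 6 = 10
Convert || (tally marks) → 2 (decimal)
10 ÷ 2 = 5
5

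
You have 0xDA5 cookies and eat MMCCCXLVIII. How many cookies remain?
Convert 0xDA5 (hexadecimal) → 13×256 + 10×16 + 5 = 3493 (decimal)
Convert MMCCCXLVIII (Roman numeral) → 1000 + 1000 + 100 + 100 + 100 + 40 + 5 + 1 + 1 + 1 = 2348 (decimal)
Compute 3493 - 2348 = 1145
1145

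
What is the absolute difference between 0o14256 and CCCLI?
Convert 0o14256 (octal) → 1×4096 + 4×512 + 2×64 + 5×8 + 6 = 6318 (decimal)
Convert CCCLI (Roman numeral) → 100 + 100 + 100 + 50 + 1 = 351 (decimal)
Compute |6318 - 351| = 5967
5967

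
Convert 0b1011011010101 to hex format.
Convert 0b1011011010101 (binary) → 4096 + 1024 + 512 + 128 + 64 + 16 + 4 + 1 = 5845 (decimal)
Convert 5845 (decimal) → 5845 = 1×4096 + 6×256 + 13×16 + 5 → 0x16D5 (hexadecimal)
0x16D5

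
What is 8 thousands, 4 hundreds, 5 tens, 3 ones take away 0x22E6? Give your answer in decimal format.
Convert 8 thousands, 4 hundreds, 5 tens, 3 ones (place-value notation) → 8×1000 + 4×100 + 5×10 + 3 = 8453 (decimal)
Convert 0x22E6 (hexadecimal) → 2×4096 + 2×256 + 14×16 + 6 = 8934 (decimal)
Compute 8453 - 8934 = -481
-481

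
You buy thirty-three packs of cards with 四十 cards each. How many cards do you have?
Convert 四十 (Chinese numeral) → 4×10 = 40 (decimal)
Convert thirty-three (English words) → 33 (decimal)
Compute 40 × 33 = 1320
1320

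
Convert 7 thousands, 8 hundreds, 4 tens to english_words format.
Convert 7 thousands, 8 hundreds, 4 tens (place-value notation) → 7×1000 + 8×100 + 4×10 = 7840 (decimal)
Convert 7840 (decimal) → 7840 = 7×1000 + 8×100 + 40 → seven thousand eight hundred forty (English words)
seven thousand eight hundred forty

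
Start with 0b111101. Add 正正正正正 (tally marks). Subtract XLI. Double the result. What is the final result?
Convert 0b111101 (binary) → 32 + 16 + 8 + 4 + 1 = 61 (decimal)
Start: 61
Convert 正正正正正 (tally marks) → 5 + 5 + 5 + 5 + 5 = 25 (decimal)
61 + 25 = 86
Convert XLI (Roman numeral) → 40 + 1 = 41 (decimal)
86 - 41 = 45
45 × 2 = 90
90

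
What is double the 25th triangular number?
The 25th triangular number = 25×26/2 = 325
Compute 325 × 2 = 650
650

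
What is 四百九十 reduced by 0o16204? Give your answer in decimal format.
Convert 四百九十 (Chinese numeral) → 4×100 + 9×10 = 490 (decimal)
Convert 0o16204 (octal) → 1×4096 + 6×512 + 2×64 + 4 = 7300 (decimal)
Compute 490 - 7300 = -6810
-6810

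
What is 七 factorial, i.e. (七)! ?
Convert 七 (Chinese numeral) → 7 (decimal)
Compute 7! = 5040
5040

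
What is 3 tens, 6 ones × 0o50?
Convert 3 tens, 6 ones (place-value notation) → 3×10 + 6 = 36 (decimal)
Convert 0o50 (octal) → 5×8 = 40 (decimal)
Compute 36 × 40 = 1440
1440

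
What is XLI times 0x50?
Convert XLI (Roman numeral) → 40 + 1 = 41 (decimal)
Convert 0x50 (hexadecimal) → 5×16 = 80 (decimal)
Compute 41 × 80 = 3280
3280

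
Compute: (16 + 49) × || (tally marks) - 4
Convert || (tally marks) → 2 (decimal)
Expression in decimal: (16 + 49) × 2 - 4
Parentheses first: 16 + 49 = 65
Multiply: 65 × 2 = 130
Subtract: 130 - 4 = 126
126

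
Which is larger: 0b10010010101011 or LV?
Convert 0b10010010101011 (binary) → 8192 + 1024 + 128 + 32 + 8 + 2 + 1 = 9387 (decimal)
Convert LV (Roman numeral) → 50 + 5 = 55 (decimal)
Compare 9387 vs 55: larger = 9387
9387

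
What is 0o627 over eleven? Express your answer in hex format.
Convert 0o627 (octal) → 6×64 + 2×8 + 7 = 407 (decimal)
Convert eleven (English words) → 11 (decimal)
Compute 407 ÷ 11 = 37
Convert 37 (decimal) → 37 = 2×16 + 5 → 0x25 (hexadecimal)
0x25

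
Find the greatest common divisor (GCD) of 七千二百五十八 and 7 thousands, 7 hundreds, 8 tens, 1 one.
Convert 七千二百五十八 (Chinese numeral) → 7×1000 + 2×100 + 5×10 + 8 = 7258 (decimal)
Convert 7 thousands, 7 hundreds, 8 tens, 1 one (place-value notation) → 7×1000 + 7×100 + 8×10 + 1 = 7781 (decimal)
Compute gcd(7258, 7781) = 1
1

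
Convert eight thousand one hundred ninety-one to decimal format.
Convert eight thousand one hundred ninety-one (English words) → 8×1000 + 1×100 + 91 = 8191 (decimal)
8191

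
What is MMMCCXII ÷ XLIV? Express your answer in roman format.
Convert MMMCCXII (Roman numeral) → 1000 + 1000 + 1000 + 100 + 100 + 10 + 1 + 1 = 3212 (decimal)
Convert XLIV (Roman numeral) → 40 + 4 = 44 (decimal)
Compute 3212 ÷ 44 = 73
Convert 73 (decimal) → 73 = 50 + 10 + 10 + 1 + 1 + 1 → LXXIII (Roman numeral)
LXXIII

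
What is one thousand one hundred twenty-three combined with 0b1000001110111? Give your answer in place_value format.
Convert one thousand one hundred twenty-three (English words) → 1×1000 + 1×100 + 23 = 1123 (decimal)
Convert 0b1000001110111 (binary) → 4096 + 64 + 32 + 16 + 4 + 2 + 1 = 4215 (decimal)
Compute 1123 + 4215 = 5338
Convert 5338 (decimal) → 5338 = 5×1000 + 3×100 + 3×10 + 8 → 5 thousands, 3 hundreds, 3 tens, 8 ones (place-value notation)
5 thousands, 3 hundreds, 3 tens, 8 ones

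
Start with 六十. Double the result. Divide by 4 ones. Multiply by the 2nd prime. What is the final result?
Convert 六十 (Chinese numeral) → 6×10 = 60 (decimal)
Start: 60
60 × 2 = 120
Convert 4 ones (place-value notation) → 4 (decimal)
120 ÷ 4 = 30
Convert the 2nd prime (prime index) → 3 (decimal)
30 × 3 = 90
90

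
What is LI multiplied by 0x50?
Convert LI (Roman numeral) → 50 + 1 = 51 (decimal)
Convert 0x50 (hexadecimal) → 5×16 = 80 (decimal)
Compute 51 × 80 = 4080
4080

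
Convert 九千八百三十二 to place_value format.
Convert 九千八百三十二 (Chinese numeral) → 9×1000 + 8×100 + 3×10 + 2 = 9832 (decimal)
Convert 9832 (decimal) → 9832 = 9×1000 + 8×100 + 3×10 + 2 → 9 thousands, 8 hundreds, 3 tens, 2 ones (place-value notation)
9 thousands, 8 hundreds, 3 tens, 2 ones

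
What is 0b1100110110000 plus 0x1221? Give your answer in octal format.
Convert 0b1100110110000 (binary) → 4096 + 2048 + 256 + 128 + 32 + 16 = 6576 (decimal)
Convert 0x1221 (hexadecimal) → 1×4096 + 2×256 + 2×16 + 1 = 4641 (decimal)
Compute 6576 + 4641 = 11217
Convert 11217 (decimal) → 11217 = 2×4096 + 5×512 + 7×64 + 2×8 + 1 → 0o25721 (octal)
0o25721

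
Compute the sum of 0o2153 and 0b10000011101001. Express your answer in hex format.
Convert 0o2153 (octal) → 2×512 + 1×64 + 5×8 + 3 = 1131 (decimal)
Convert 0b10000011101001 (binary) → 8192 + 128 + 64 + 32 + 8 + 1 = 8425 (decimal)
Compute 1131 + 8425 = 9556
Convert 9556 (decimal) → 9556 = 2×4096 + 5×256 + 5×16 + 4 → 0x2554 (hexadecimal)
0x2554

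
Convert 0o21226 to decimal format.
Convert 0o21226 (octal) → 2×4096 + 1×512 + 2×64 + 2×8 + 6 = 8854 (decimal)
8854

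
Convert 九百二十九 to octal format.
Convert 九百二十九 (Chinese numeral) → 9×100 + 2×10 + 9 = 929 (decimal)
Convert 929 (decimal) → 929 = 1×512 + 6×64 + 4×8 + 1 → 0o1641 (octal)
0o1641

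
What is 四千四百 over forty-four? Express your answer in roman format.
Convert 四千四百 (Chinese numeral) → 4×1000 + 4×100 = 4400 (decimal)
Convert forty-four (English words) → 44 (decimal)
Compute 4400 ÷ 44 = 100
Convert 100 (decimal) → C (Roman numeral)
C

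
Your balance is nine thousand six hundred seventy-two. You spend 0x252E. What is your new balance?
Convert nine thousand six hundred seventy-two (English words) → 9×1000 + 6×100 + 72 = 9672 (decimal)
Convert 0x252E (hexadecimal) → 2×4096 + 5×256 + 2×16 + 14 = 9518 (decimal)
Compute 9672 - 9518 = 154
154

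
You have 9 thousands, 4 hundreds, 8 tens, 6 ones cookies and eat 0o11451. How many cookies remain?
Convert 9 thousands, 4 hundreds, 8 tens, 6 ones (place-value notation) → 9×1000 + 4×100 + 8×10 + 6 = 9486 (decimal)
Convert 0o11451 (octal) → 1×4096 + 1×512 + 4×64 + 5×8 + 1 = 4905 (decimal)
Compute 9486 - 4905 = 4581
4581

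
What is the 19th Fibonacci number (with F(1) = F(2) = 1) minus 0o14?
The 19th Fibonacci number (with F(1) = F(2) = 1) = 4181
Convert 0o14 (octal) → 1×8 + 4 = 12 (decimal)
Compute 4181 - 12 = 4169
4169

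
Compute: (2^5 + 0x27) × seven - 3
Convert 2^5 (power) → 32 (decimal)
Convert 0x27 (hexadecimal) → 2×16 + 7 = 39 (decimal)
Convert seven (English words) → 7 (decimal)
Expression in decimal: (32 + 39) × 7 - 3
Parentheses first: 32 + 39 = 71
Multiply: 71 × 7 = 497
Subtract: 497 - 3 = 494
494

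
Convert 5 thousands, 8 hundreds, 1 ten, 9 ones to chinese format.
Convert 5 thousands, 8 hundreds, 1 ten, 9 ones (place-value notation) → 5×1000 + 8×100 + 1×10 + 9 = 5819 (decimal)
Convert 5819 (decimal) → 5819 = 5×1000 + 8×100 + 1×10 + 9 → 五千八百一十九 (Chinese numeral)
五千八百一十九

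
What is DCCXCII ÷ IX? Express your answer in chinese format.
Convert DCCXCII (Roman numeral) → 500 + 100 + 100 + 90 + 1 + 1 = 792 (decimal)
Convert IX (Roman numeral) → 9 (decimal)
Compute 792 ÷ 9 = 88
Convert 88 (decimal) → 88 = 8×10 + 8 → 八十八 (Chinese numeral)
八十八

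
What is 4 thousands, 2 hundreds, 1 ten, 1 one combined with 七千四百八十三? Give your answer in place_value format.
Convert 4 thousands, 2 hundreds, 1 ten, 1 one (place-value notation) → 4×1000 + 2×100 + 1×10 + 1 = 4211 (decimal)
Convert 七千四百八十三 (Chinese numeral) → 7×1000 + 4×100 + 8×10 + 3 = 7483 (decimal)
Compute 4211 + 7483 = 11694
Convert 11694 (decimal) → 11694 = 11×1000 + 6×100 + 9×10 + 4 → 11 thousands, 6 hundreds, 9 tens, 4 ones (place-value notation)
11 thousands, 6 hundreds, 9 tens, 4 ones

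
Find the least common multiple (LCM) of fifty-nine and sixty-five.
Convert fifty-nine (English words) → 59 (decimal)
Convert sixty-five (English words) → 65 (decimal)
Compute lcm(59, 65) = 3835
3835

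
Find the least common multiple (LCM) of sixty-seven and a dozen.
Convert sixty-seven (English words) → 67 (decimal)
Convert a dozen (colloquial) → 12 (decimal)
Compute lcm(67, 12) = 804
804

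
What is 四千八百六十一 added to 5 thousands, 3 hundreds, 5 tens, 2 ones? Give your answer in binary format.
Convert 四千八百六十一 (Chinese numeral) → 4×1000 + 8×100 + 6×10 + 1 = 4861 (decimal)
Convert 5 thousands, 3 hundreds, 5 tens, 2 ones (place-value notation) → 5×1000 + 3×100 + 5×10 + 2 = 5352 (decimal)
Compute 4861 + 5352 = 10213
Convert 10213 (decimal) → 10213 = 8192 + 1024 + 512 + 256 + 128 + 64 + 32 + 4 + 1 → 0b10011111100101 (binary)
0b10011111100101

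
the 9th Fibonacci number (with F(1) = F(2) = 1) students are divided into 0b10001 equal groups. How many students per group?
Convert the 9th Fibonacci number (with F(1) = F(2) = 1) (Fibonacci index) → 1, 1, 2, 3, 5, 8, 13, 21, 34 → 34 (decimal)
Convert 0b10001 (binary) → 16 + 1 = 17 (decimal)
Compute 34 ÷ 17 = 2
2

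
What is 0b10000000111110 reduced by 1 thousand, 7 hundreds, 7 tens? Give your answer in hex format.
Convert 0b10000000111110 (binary) → 8192 + 32 + 16 + 8 + 4 + 2 = 8254 (decimal)
Convert 1 thousand, 7 hundreds, 7 tens (place-value notation) → 1×1000 + 7×100 + 7×10 = 1770 (decimal)
Compute 8254 - 1770 = 6484
Convert 6484 (decimal) → 6484 = 1×4096 + 9×256 + 5×16 + 4 → 0x1954 (hexadecimal)
0x1954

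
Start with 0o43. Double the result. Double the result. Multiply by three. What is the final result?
Convert 0o43 (octal) → 4×8 + 3 = 35 (decimal)
Start: 35
35 × 2 = 70
70 × 2 = 140
Convert three (English words) → 3 (decimal)
140 × 3 = 420
420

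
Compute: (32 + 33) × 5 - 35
Parentheses first: 32 + 33 = 65
Multiply: 65 × 5 = 325
Subtract: 325 - 35 = 290
290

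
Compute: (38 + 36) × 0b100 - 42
Convert 0b100 (binary) → 4 (decimal)
Expression in decimal: (38 + 36) × 4 - 42
Parentheses first: 38 + 36 = 74
Multiply: 74 × 4 = 296
Subtract: 296 - 42 = 254
254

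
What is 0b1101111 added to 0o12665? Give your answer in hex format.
Convert 0b1101111 (binary) → 64 + 32 + 8 + 4 + 2 + 1 = 111 (decimal)
Convert 0o12665 (octal) → 1×4096 + 2×512 + 6×64 + 6×8 + 5 = 5557 (decimal)
Compute 111 + 5557 = 5668
Convert 5668 (decimal) → 5668 = 1×4096 + 6×256 + 2×16 + 4 → 0x1624 (hexadecimal)
0x1624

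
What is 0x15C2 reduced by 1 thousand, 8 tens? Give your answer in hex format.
Convert 0x15C2 (hexadecimal) → 1×4096 + 5×256 + 12×16 + 2 = 5570 (decimal)
Convert 1 thousand, 8 tens (place-value notation) → 1×1000 + 8×10 = 1080 (decimal)
Compute 5570 - 1080 = 4490
Convert 4490 (decimal) → 4490 = 1×4096 + 1×256 + 8×16 + 10 → 0x118A (hexadecimal)
0x118A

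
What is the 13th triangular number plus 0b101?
The 13th triangular number = 13×14/2 = 91
Convert 0b101 (binary) → 4 + 1 = 5 (decimal)
Compute 91 + 5 = 96
96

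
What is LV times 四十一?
Convert LV (Roman numeral) → 50 + 5 = 55 (decimal)
Convert 四十一 (Chinese numeral) → 4×10 + 1 = 41 (decimal)
Compute 55 × 41 = 2255
2255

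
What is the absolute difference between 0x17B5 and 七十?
Convert 0x17B5 (hexadecimal) → 1×4096 + 7×256 + 11×16 + 5 = 6069 (decimal)
Convert 七十 (Chinese numeral) → 7×10 = 70 (decimal)
Compute |6069 - 70| = 5999
5999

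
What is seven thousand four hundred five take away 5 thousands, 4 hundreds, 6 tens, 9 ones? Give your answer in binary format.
Convert seven thousand four hundred five (English words) → 7×1000 + 4×100 + 5 = 7405 (decimal)
Convert 5 thousands, 4 hundreds, 6 tens, 9 ones (place-value notation) → 5×1000 + 4×100 + 6×10 + 9 = 5469 (decimal)
Compute 7405 - 5469 = 1936
Convert 1936 (decimal) → 1936 = 1024 + 512 + 256 + 128 + 16 → 0b11110010000 (binary)
0b11110010000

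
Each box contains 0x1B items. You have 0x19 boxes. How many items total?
Convert 0x1B (hexadecimal) → 1×16 + 11 = 27 (decimal)
Convert 0x19 (hexadecimal) → 1×16 + 9 = 25 (decimal)
Compute 27 × 25 = 675
675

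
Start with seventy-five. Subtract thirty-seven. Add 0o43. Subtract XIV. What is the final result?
Convert seventy-five (English words) → 75 (decimal)
Start: 75
Convert thirty-seven (English words) → 37 (decimal)
75 - 37 = 38
Convert 0o43 (octal) → 4×8 + 3 = 35 (decimal)
38 + 35 = 73
Convert XIV (Roman numeral) → 10 + 4 = 14 (decimal)
73 - 14 = 59
59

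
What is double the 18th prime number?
The 18th prime number = 61
Compute 61 × 2 = 122
122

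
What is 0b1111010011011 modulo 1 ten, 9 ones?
Convert 0b1111010011011 (binary) → 4096 + 2048 + 1024 + 512 + 128 + 16 + 8 + 2 + 1 = 7835 (decimal)
Convert 1 ten, 9 ones (place-value notation) → 1×10 + 9 = 19 (decimal)
Compute 7835 mod 19 = 7
7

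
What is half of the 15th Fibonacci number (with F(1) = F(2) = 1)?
The 15th Fibonacci number (with F(1) = F(2) = 1): 1, 1, 2, 3, 5, 8, 13, 21, 34, 55, 89, 144, 233, 377, 610 → 610
Compute 610 ÷ 2 = 305
305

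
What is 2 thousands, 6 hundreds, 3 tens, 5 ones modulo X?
Convert 2 thousands, 6 hundreds, 3 tens, 5 ones (place-value notation) → 2×1000 + 6×100 + 3×10 + 5 = 2635 (decimal)
Convert X (Roman numeral) → 10 (decimal)
Compute 2635 mod 10 = 5
5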